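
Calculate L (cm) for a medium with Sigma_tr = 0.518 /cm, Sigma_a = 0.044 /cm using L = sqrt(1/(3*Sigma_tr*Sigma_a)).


D = 1 / (3 * Sigma_tr) = 1 / (3 * 0.518) = 0.6435006 cm
L = sqrt(D / Sigma_a)
L = sqrt(0.6435006 / 0.044)
L = 3.8243 cm

3.8243


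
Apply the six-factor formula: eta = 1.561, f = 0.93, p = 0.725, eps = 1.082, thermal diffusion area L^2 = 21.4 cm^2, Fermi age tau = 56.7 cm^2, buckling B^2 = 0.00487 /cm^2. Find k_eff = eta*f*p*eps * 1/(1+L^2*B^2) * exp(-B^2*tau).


k_inf = eta*f*p*eps = 1.561*0.93*0.725*1.082 = 1.138810
P_TNL = 1/(1 + L^2*B^2) = 1/(1 + 21.4*0.00487) = 0.9056183
P_FNL = exp(-B^2*tau) = exp(-0.00487*56.7) = 0.7587151
k_eff = k_inf * P_TNL * P_FNL = 1.138810 * 0.9056183 * 0.7587151
k_eff = 0.78248

0.78248


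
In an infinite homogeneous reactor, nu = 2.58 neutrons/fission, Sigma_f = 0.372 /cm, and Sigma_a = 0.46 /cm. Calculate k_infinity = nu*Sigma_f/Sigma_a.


k_inf = nu * Sigma_f / Sigma_a
k_inf = 2.58 * 0.372 / 0.46
k_inf = 2.0864

2.0864


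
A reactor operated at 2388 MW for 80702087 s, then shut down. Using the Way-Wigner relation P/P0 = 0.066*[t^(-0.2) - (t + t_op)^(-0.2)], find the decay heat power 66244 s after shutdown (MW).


P/P0 = 0.066 * [t^(-0.2) - (t + t_op)^(-0.2)]
P/P0 = 0.066 * [66244^(-0.2) - (66244 + 80702087)^(-0.2)]
P/P0 = 0.066 * [0.1085852 - 0.02621512] = 0.005436425
P = 2388 * 0.005436425 = 12.982 MW

12.982


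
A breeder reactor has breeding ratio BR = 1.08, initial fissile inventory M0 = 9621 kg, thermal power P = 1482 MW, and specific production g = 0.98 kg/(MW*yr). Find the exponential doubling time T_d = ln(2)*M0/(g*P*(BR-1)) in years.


Breeding gain G = BR - 1 = 1.08 - 1 = 0.08
Fissile production rate = g * P * G = 0.98 * 1482 * 0.08 = 116.1888 kg/yr
T_d = ln(2) * M0 / (g * P * G)
T_d = ln(2) * 9621 / 116.1888 = 57.396 yr

57.396


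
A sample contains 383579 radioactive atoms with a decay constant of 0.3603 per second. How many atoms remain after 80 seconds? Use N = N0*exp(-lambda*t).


N = N0 * exp(-lambda * t)
N = 383579 * exp(-0.3603 * 80)
N = 1.1635e-07

1.1635e-07


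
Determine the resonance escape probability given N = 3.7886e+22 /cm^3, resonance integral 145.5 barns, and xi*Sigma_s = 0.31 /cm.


p = exp(-N * I * 1e-24 / (xi*Sigma_s))
p = exp(-3.7886e+22 * 145.5 * 1e-24 / 0.31)
p = 1.8940e-08

1.8940e-08


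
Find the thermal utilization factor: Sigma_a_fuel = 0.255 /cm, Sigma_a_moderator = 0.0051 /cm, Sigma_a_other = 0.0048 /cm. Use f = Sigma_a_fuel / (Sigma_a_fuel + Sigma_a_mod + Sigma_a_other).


f = Sigma_a_fuel / (Sigma_a_fuel + Sigma_a_mod + Sigma_a_other)
f = 0.255 / (0.255 + 0.0051 + 0.0048)
f = 0.96263

0.96263


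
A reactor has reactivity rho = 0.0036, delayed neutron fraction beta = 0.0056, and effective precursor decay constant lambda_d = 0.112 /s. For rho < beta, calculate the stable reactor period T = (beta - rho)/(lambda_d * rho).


T = (beta - rho) / (lambda_d * rho)
T = (0.0056 - 0.0036) / (0.112 * 0.0036)
T = 4.9603 s

4.9603


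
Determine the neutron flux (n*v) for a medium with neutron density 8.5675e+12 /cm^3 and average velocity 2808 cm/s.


phi = n * v
phi = 8.5675e+12 * 2808
phi = 2.4058e+16 /cm^2/s

2.4058e+16


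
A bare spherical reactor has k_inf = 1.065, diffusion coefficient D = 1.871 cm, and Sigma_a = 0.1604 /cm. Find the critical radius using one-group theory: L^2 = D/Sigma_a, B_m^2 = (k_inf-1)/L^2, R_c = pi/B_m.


L^2 = D / Sigma_a = 1.871 / 0.1604 = 11.66459 cm^2
B_m^2 = (k_inf - 1) / L^2 = (1.065 - 1) / 11.66459 = 0.005572420 /cm^2
For a bare sphere: B_g = pi/R, so R_c = pi / sqrt(B_m^2)
R_c = pi / sqrt(0.005572420) = 42.085 cm

42.085


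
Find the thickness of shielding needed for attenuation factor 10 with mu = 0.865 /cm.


x = ln(factor) / mu
x = ln(10) / 0.865
x = 2.6619 cm

2.6619


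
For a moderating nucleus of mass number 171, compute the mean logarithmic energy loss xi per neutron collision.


xi = 1 + (A-1)^2/(2A) * ln((A-1)/(A+1))
xi = 1 + (171-1)^2/(2*171) * ln((171-1)/(171 +1))
xi = 0.011650

0.011650


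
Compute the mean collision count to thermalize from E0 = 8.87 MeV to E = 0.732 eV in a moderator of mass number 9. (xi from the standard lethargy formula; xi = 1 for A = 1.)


xi = 1 + (A-1)^2/(2A)*ln((A-1)/(A+1)) = 0.2066007 (for A = 9)
n = ln(E0/E) / xi
n = ln(8.87e6 / 0.732) / 0.2066007
n = ln(1.211749e+07) / 0.2066007 = 78.945

78.945


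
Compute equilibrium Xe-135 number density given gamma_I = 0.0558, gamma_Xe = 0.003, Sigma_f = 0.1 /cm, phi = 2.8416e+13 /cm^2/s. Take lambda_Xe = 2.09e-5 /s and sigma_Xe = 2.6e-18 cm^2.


Xe_eq = (gamma_I + gamma_Xe) * Sigma_f * phi / (lambda_Xe + sigma_Xe * phi)
Numerator = (0.0558 + 0.003) * 0.1 * 2.8416e+13 = 1.670861e+11
Denominator = 2.09e-5 + 2.6e-18 * 2.8416e+13 = 9.478160e-05
Xe_eq = 1.670861e+11 / 9.478160e-05 = 1.7629e+15 /cm^3

1.7629e+15


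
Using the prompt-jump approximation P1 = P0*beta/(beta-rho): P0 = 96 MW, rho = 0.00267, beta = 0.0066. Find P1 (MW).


P1/P0 = beta / (beta - rho)
P1/P0 = 0.0066 / (0.0066 - 0.00267) = 1.679389
P1 = 96 * 1.679389 = 161.22 MW

161.22


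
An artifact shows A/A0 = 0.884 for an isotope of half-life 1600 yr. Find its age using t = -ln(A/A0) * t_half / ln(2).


lambda = ln(2) / t_half = ln(2) / 1600 = 4.332170e-04 /yr
t = -ln(A/A0) / lambda
t = -ln(0.884) / 4.332170e-04
t = 284.61 yr

284.61


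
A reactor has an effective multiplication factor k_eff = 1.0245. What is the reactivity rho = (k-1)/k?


rho = (k_eff - 1) / k_eff
rho = (1.0245 - 1) / 1.0245
rho = 0.023914

0.023914


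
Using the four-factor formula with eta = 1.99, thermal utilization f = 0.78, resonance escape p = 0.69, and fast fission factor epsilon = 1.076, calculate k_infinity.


k_inf = eta * f * p * epsilon
k_inf = 1.99 * 0.78 * 0.69 * 1.076
k_inf = 1.1524

1.1524


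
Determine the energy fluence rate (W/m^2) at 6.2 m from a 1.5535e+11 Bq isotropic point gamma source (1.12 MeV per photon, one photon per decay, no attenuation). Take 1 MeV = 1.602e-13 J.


psi = A * E * 1.602e-13 / (4*pi*r^2)
psi = 1.5535e+11 * 1.12 * 1.602e-13 / (4*pi*6.2^2)
psi = 5.7703e-05 W/m^2

5.7703e-05


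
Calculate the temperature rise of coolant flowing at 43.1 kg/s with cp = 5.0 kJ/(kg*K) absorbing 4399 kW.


dT = Q / (m_dot * cp)
dT = 4399 / (43.1 * 5.0)
dT = 20.413 C

20.413


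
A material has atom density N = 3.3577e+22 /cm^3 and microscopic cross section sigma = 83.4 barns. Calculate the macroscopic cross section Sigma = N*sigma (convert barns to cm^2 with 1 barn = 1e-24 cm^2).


Sigma = N * sigma_barns * 1e-24
Sigma = 3.3577e+22 * 83.4 * 1e-24
Sigma = 2.8003 /cm

2.8003


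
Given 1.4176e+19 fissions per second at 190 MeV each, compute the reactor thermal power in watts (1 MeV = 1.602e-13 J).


P = fission_rate * E_MeV * 1.602e-13
P = 1.4176e+19 * 190 * 1.602e-13
P = 4.3149e+08 W

4.3149e+08


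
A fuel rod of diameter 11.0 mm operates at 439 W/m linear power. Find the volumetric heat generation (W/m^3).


r = D / 2 / 1000 = 11.0 / 2 / 1000 = 0.0055 m
q''' = q' / (pi * r^2)
q''' = 439 / (pi * 0.0055^2)
q''' = 4.6194e+06 W/m^3

4.6194e+06


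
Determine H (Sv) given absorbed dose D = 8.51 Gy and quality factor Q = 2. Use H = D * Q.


H = D * Q
H = 8.51 * 2
H = 17.020 Sv

17.020


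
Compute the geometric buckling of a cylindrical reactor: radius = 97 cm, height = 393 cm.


B^2 = (2.405/R)^2 + (pi/H)^2
B^2 = (2.405/97)^2 + (pi/393)^2
B^2 = 6.7864e-04 /cm^2

6.7864e-04


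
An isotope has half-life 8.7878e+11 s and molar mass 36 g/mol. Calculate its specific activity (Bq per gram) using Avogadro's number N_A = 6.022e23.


lambda = ln(2) / t_half = ln(2) / 8.7878e+11 = 7.887608e-13 /s
SA = lambda * N_A / M
SA = 7.887608e-13 * 6.022e23 / 36
SA = 1.3194e+10 Bq/g

1.3194e+10


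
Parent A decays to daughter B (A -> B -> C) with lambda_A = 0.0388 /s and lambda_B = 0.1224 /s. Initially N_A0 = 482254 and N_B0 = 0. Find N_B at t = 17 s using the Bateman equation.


N_B(t) = lambda_A * N_A0 / (lambda_B - lambda_A) * [exp(-lambda_A*t) - exp(-lambda_B*t)]
exp(-0.0388*17) = 0.5170581; exp(-0.1224*17) = 0.1248303
N_B = 0.0388 * 482254 / (0.1224 - 0.0388) * (0.5170581 - 0.1248303)
N_B = 87789

87789


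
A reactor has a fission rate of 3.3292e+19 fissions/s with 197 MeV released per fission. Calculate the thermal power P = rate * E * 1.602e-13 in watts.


P = fission_rate * E_MeV * 1.602e-13
P = 3.3292e+19 * 197 * 1.602e-13
P = 1.0507e+09 W

1.0507e+09


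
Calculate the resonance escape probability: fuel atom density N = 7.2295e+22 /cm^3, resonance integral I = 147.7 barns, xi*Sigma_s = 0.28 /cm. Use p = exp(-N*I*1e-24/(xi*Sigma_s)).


p = exp(-N * I * 1e-24 / (xi*Sigma_s))
p = exp(-7.2295e+22 * 147.7 * 1e-24 / 0.28)
p = 2.7410e-17

2.7410e-17


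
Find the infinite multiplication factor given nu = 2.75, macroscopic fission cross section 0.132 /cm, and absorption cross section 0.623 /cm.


k_inf = nu * Sigma_f / Sigma_a
k_inf = 2.75 * 0.132 / 0.623
k_inf = 0.58266

0.58266


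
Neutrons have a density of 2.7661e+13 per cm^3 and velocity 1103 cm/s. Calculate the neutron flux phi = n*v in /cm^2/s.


phi = n * v
phi = 2.7661e+13 * 1103
phi = 3.0510e+16 /cm^2/s

3.0510e+16


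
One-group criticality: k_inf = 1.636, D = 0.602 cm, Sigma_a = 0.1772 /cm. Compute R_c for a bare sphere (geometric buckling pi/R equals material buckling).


L^2 = D / Sigma_a = 0.602 / 0.1772 = 3.397291 cm^2
B_m^2 = (k_inf - 1) / L^2 = (1.636 - 1) / 3.397291 = 0.1872080 /cm^2
For a bare sphere: B_g = pi/R, so R_c = pi / sqrt(B_m^2)
R_c = pi / sqrt(0.1872080) = 7.2609 cm

7.2609


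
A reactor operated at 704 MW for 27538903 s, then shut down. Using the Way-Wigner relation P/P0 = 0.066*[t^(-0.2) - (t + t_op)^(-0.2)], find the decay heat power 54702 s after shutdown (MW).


P/P0 = 0.066 * [t^(-0.2) - (t + t_op)^(-0.2)]
P/P0 = 0.066 * [54702^(-0.2) - (54702 + 27538903)^(-0.2)]
P/P0 = 0.066 * [0.1128234 - 0.03249663] = 0.005301567
P = 704 * 0.005301567 = 3.7323 MW

3.7323


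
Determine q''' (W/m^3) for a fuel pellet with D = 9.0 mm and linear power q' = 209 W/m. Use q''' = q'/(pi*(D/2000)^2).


r = D / 2 / 1000 = 9.0 / 2 / 1000 = 0.0045 m
q''' = q' / (pi * r^2)
q''' = 209 / (pi * 0.0045^2)
q''' = 3.2853e+06 W/m^3

3.2853e+06


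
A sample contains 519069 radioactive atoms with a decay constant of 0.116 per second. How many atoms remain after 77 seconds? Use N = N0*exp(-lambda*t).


N = N0 * exp(-lambda * t)
N = 519069 * exp(-0.116 * 77)
N = 68.566

68.566


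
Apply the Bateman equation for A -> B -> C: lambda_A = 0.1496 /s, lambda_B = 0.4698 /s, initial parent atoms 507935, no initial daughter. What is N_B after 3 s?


N_B(t) = lambda_A * N_A0 / (lambda_B - lambda_A) * [exp(-lambda_A*t) - exp(-lambda_B*t)]
exp(-0.1496*3) = 0.6383938; exp(-0.4698*3) = 0.2442898
N_B = 0.1496 * 507935 / (0.4698 - 0.1496) * (0.6383938 - 0.2442898)
N_B = 93525

93525


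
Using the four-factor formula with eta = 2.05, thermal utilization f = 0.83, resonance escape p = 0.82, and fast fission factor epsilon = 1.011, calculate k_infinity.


k_inf = eta * f * p * epsilon
k_inf = 2.05 * 0.83 * 0.82 * 1.011
k_inf = 1.4106

1.4106


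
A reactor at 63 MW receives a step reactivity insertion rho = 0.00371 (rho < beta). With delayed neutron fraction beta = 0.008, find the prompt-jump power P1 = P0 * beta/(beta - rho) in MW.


P1/P0 = beta / (beta - rho)
P1/P0 = 0.008 / (0.008 - 0.00371) = 1.864802
P1 = 63 * 1.864802 = 117.48 MW

117.48


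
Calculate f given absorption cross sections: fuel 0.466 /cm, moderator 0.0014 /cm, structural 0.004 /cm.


f = Sigma_a_fuel / (Sigma_a_fuel + Sigma_a_mod + Sigma_a_other)
f = 0.466 / (0.466 + 0.0014 + 0.004)
f = 0.98854

0.98854


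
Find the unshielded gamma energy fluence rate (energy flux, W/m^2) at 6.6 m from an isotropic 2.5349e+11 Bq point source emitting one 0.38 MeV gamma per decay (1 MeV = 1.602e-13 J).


psi = A * E * 1.602e-13 / (4*pi*r^2)
psi = 2.5349e+11 * 0.38 * 1.602e-13 / (4*pi*6.6^2)
psi = 2.8191e-05 W/m^2

2.8191e-05


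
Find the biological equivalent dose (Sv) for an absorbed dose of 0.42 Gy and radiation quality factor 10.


H = D * Q
H = 0.42 * 10
H = 4.2000 Sv

4.2000


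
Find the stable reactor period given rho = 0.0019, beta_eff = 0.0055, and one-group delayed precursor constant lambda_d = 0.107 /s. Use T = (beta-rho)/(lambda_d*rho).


T = (beta - rho) / (lambda_d * rho)
T = (0.0055 - 0.0019) / (0.107 * 0.0019)
T = 17.708 s

17.708


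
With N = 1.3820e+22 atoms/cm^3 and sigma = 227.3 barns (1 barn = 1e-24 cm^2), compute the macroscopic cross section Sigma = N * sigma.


Sigma = N * sigma_barns * 1e-24
Sigma = 1.3820e+22 * 227.3 * 1e-24
Sigma = 3.1413 /cm

3.1413


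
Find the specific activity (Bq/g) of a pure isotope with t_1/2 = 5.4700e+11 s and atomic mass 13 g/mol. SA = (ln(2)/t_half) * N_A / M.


lambda = ln(2) / t_half = ln(2) / 5.4700e+11 = 1.267179e-12 /s
SA = lambda * N_A / M
SA = 1.267179e-12 * 6.022e23 / 13
SA = 5.8700e+10 Bq/g

5.8700e+10


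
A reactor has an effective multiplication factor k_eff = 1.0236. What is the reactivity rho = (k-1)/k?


rho = (k_eff - 1) / k_eff
rho = (1.0236 - 1) / 1.0236
rho = 0.023056

0.023056


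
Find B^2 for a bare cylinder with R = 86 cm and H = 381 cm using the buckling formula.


B^2 = (2.405/R)^2 + (pi/H)^2
B^2 = (2.405/86)^2 + (pi/381)^2
B^2 = 8.5004e-04 /cm^2

8.5004e-04


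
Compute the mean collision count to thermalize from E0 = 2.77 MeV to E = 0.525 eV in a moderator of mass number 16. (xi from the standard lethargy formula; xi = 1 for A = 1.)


xi = 1 + (A-1)^2/(2A)*ln((A-1)/(A+1)) = 0.1199467 (for A = 16)
n = ln(E0/E) / xi
n = ln(2.77e6 / 0.525) / 0.1199467
n = ln(5.276190e+06) / 0.1199467 = 129.05

129.05


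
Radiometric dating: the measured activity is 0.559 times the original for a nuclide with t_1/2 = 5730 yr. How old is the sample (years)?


lambda = ln(2) / t_half = ln(2) / 5730 = 1.209681e-04 /yr
t = -ln(A/A0) / lambda
t = -ln(0.559) / 1.209681e-04
t = 4807.9 yr

4807.9


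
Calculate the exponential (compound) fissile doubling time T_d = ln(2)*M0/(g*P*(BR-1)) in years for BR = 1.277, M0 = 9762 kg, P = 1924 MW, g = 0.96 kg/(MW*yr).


Breeding gain G = BR - 1 = 1.277 - 1 = 0.277
Fissile production rate = g * P * G = 0.96 * 1924 * 0.277 = 511.63008 kg/yr
T_d = ln(2) * M0 / (g * P * G)
T_d = ln(2) * 9762 / 511.63008 = 13.225 yr

13.225


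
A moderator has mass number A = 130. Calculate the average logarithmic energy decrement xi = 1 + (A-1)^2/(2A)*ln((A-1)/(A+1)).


xi = 1 + (A-1)^2/(2A) * ln((A-1)/(A+1))
xi = 1 + (130-1)^2/(2*130) * ln((130-1)/(130 +1))
xi = 0.015306

0.015306


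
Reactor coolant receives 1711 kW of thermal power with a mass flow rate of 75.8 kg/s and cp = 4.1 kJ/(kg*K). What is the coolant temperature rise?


dT = Q / (m_dot * cp)
dT = 1711 / (75.8 * 4.1)
dT = 5.5055 C

5.5055


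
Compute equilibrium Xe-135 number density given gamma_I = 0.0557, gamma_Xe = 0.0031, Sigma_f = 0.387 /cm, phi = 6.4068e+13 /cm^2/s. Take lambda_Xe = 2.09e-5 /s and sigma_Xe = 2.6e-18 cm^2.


Xe_eq = (gamma_I + gamma_Xe) * Sigma_f * phi / (lambda_Xe + sigma_Xe * phi)
Numerator = (0.0557 + 0.0031) * 0.387 * 6.4068e+13 = 1.457906e+12
Denominator = 2.09e-5 + 2.6e-18 * 6.4068e+13 = 1.874768e-04
Xe_eq = 1.457906e+12 / 1.874768e-04 = 7.7765e+15 /cm^3

7.7765e+15


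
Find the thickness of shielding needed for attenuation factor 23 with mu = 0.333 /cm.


x = ln(factor) / mu
x = ln(23) / 0.333
x = 9.4159 cm

9.4159


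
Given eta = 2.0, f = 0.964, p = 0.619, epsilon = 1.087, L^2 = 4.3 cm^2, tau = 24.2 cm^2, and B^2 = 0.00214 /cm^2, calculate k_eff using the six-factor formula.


k_inf = eta*f*p*eps = 2.0*0.964*0.619*1.087 = 1.297261
P_TNL = 1/(1 + L^2*B^2) = 1/(1 + 4.3*0.00214) = 0.9908819
P_FNL = exp(-B^2*tau) = exp(-0.00214*24.2) = 0.9495301
k_eff = k_inf * P_TNL * P_FNL = 1.297261 * 0.9908819 * 0.9495301
k_eff = 1.2206

1.2206


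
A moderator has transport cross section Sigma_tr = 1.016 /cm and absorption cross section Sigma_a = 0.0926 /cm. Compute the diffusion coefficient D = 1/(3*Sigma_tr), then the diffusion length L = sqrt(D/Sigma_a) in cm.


D = 1 / (3 * Sigma_tr) = 1 / (3 * 1.016) = 0.3280840 cm
L = sqrt(D / Sigma_a)
L = sqrt(0.3280840 / 0.0926)
L = 1.8823 cm

1.8823


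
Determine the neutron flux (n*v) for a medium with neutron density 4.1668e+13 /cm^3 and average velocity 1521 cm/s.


phi = n * v
phi = 4.1668e+13 * 1521
phi = 6.3377e+16 /cm^2/s

6.3377e+16


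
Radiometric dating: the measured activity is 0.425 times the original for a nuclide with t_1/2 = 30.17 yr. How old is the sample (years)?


lambda = ln(2) / t_half = ln(2) / 30.17 = 0.02297472 /yr
t = -ln(A/A0) / lambda
t = -ln(0.425) / 0.02297472
t = 37.244 yr

37.244


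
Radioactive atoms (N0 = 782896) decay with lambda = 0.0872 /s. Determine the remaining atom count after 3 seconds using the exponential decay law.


N = N0 * exp(-lambda * t)
N = 782896 * exp(-0.0872 * 3)
N = 602688

602688


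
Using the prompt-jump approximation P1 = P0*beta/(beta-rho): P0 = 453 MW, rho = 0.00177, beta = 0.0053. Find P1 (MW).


P1/P0 = beta / (beta - rho)
P1/P0 = 0.0053 / (0.0053 - 0.00177) = 1.501416
P1 = 453 * 1.501416 = 680.14 MW

680.14


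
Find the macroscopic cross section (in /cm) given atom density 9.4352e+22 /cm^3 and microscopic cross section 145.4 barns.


Sigma = N * sigma_barns * 1e-24
Sigma = 9.4352e+22 * 145.4 * 1e-24
Sigma = 13.719 /cm

13.719


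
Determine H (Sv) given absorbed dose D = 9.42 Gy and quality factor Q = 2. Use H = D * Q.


H = D * Q
H = 9.42 * 2
H = 18.840 Sv

18.840


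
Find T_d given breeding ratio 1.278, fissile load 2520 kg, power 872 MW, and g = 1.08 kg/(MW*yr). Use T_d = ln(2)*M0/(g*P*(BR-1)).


Breeding gain G = BR - 1 = 1.278 - 1 = 0.278
Fissile production rate = g * P * G = 1.08 * 872 * 0.278 = 261.80928 kg/yr
T_d = ln(2) * M0 / (g * P * G)
T_d = ln(2) * 2520 / 261.80928 = 6.6718 yr

6.6718


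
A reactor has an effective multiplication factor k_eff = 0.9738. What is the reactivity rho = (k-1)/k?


rho = (k_eff - 1) / k_eff
rho = (0.9738 - 1) / 0.9738
rho = -0.026905

-0.026905


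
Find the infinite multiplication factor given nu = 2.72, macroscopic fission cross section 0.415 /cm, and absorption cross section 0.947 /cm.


k_inf = nu * Sigma_f / Sigma_a
k_inf = 2.72 * 0.415 / 0.947
k_inf = 1.1920

1.1920


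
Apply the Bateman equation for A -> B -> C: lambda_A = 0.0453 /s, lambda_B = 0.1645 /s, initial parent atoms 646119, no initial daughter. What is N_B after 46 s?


N_B(t) = lambda_A * N_A0 / (lambda_B - lambda_A) * [exp(-lambda_A*t) - exp(-lambda_B*t)]
exp(-0.0453*46) = 0.1244564; exp(-0.1645*46) = 5.172418e-04
N_B = 0.0453 * 646119 / (0.1645 - 0.0453) * (0.1244564 - 5.172418e-04)
N_B = 30433

30433


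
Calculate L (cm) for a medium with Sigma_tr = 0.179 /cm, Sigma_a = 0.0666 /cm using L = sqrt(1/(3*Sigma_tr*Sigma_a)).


D = 1 / (3 * Sigma_tr) = 1 / (3 * 0.179) = 1.862197 cm
L = sqrt(D / Sigma_a)
L = sqrt(1.862197 / 0.0666)
L = 5.2878 cm

5.2878


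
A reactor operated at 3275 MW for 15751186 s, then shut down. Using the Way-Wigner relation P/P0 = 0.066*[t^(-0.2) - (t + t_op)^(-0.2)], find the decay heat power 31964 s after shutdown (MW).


P/P0 = 0.066 * [t^(-0.2) - (t + t_op)^(-0.2)]
P/P0 = 0.066 * [31964^(-0.2) - (31964 + 15751186)^(-0.2)]
P/P0 = 0.066 * [0.1256226 - 0.03633802] = 0.005892782
P = 3275 * 0.005892782 = 19.299 MW

19.299


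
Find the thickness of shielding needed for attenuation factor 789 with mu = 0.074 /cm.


x = ln(factor) / mu
x = ln(789) / 0.074
x = 90.145 cm

90.145


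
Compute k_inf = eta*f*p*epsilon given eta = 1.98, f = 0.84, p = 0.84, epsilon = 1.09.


k_inf = eta * f * p * epsilon
k_inf = 1.98 * 0.84 * 0.84 * 1.09
k_inf = 1.5228

1.5228


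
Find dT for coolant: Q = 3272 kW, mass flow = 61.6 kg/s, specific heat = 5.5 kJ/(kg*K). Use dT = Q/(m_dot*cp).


dT = Q / (m_dot * cp)
dT = 3272 / (61.6 * 5.5)
dT = 9.6576 C

9.6576


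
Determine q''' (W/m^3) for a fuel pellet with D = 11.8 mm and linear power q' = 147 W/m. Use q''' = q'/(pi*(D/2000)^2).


r = D / 2 / 1000 = 11.8 / 2 / 1000 = 0.0059 m
q''' = q' / (pi * r^2)
q''' = 147 / (pi * 0.0059^2)
q''' = 1.3442e+06 W/m^3

1.3442e+06


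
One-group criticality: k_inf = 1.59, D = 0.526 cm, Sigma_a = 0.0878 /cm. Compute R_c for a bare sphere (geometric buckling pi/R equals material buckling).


L^2 = D / Sigma_a = 0.526 / 0.0878 = 5.990888 cm^2
B_m^2 = (k_inf - 1) / L^2 = (1.59 - 1) / 5.990888 = 0.09848290 /cm^2
For a bare sphere: B_g = pi/R, so R_c = pi / sqrt(B_m^2)
R_c = pi / sqrt(0.09848290) = 10.011 cm

10.011


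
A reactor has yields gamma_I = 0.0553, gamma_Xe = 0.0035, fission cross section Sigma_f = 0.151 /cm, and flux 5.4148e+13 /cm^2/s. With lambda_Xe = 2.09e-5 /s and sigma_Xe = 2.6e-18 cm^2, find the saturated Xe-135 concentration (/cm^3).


Xe_eq = (gamma_I + gamma_Xe) * Sigma_f * phi / (lambda_Xe + sigma_Xe * phi)
Numerator = (0.0553 + 0.0035) * 0.151 * 5.4148e+13 = 4.807693e+11
Denominator = 2.09e-5 + 2.6e-18 * 5.4148e+13 = 1.616848e-04
Xe_eq = 4.807693e+11 / 1.616848e-04 = 2.9735e+15 /cm^3

2.9735e+15


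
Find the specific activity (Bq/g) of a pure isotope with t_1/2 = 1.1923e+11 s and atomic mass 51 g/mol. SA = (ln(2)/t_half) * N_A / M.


lambda = ln(2) / t_half = ln(2) / 1.1923e+11 = 5.813530e-12 /s
SA = lambda * N_A / M
SA = 5.813530e-12 * 6.022e23 / 51
SA = 6.8645e+10 Bq/g

6.8645e+10


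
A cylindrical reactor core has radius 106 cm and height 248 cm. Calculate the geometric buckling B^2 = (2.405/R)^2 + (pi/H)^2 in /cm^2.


B^2 = (2.405/R)^2 + (pi/H)^2
B^2 = (2.405/106)^2 + (pi/248)^2
B^2 = 6.7525e-04 /cm^2

6.7525e-04


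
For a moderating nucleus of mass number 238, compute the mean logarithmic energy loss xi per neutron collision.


xi = 1 + (A-1)^2/(2A) * ln((A-1)/(A+1))
xi = 1 + (238-1)^2/(2*238) * ln((238-1)/(238 +1))
xi = 0.0083799

0.0083799


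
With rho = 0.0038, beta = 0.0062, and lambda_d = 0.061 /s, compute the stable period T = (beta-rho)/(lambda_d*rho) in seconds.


T = (beta - rho) / (lambda_d * rho)
T = (0.0062 - 0.0038) / (0.061 * 0.0038)
T = 10.354 s

10.354


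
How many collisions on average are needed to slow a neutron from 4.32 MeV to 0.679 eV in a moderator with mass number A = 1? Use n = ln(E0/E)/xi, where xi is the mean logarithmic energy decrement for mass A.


xi = 1 + (A-1)^2/(2A)*ln((A-1)/(A+1)) = 1 (for A = 1)
n = ln(E0/E) / xi
n = ln(4.32e6 / 0.679) / 1
n = ln(6.362297e+06) / 1 = 15.666

15.666


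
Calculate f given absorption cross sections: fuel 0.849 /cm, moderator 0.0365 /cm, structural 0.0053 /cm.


f = Sigma_a_fuel / (Sigma_a_fuel + Sigma_a_mod + Sigma_a_other)
f = 0.849 / (0.849 + 0.0365 + 0.0053)
f = 0.95308

0.95308


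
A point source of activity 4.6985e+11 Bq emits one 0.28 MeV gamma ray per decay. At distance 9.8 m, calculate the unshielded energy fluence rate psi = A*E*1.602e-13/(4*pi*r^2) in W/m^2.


psi = A * E * 1.602e-13 / (4*pi*r^2)
psi = 4.6985e+11 * 0.28 * 1.602e-13 / (4*pi*9.8^2)
psi = 1.7463e-05 W/m^2

1.7463e-05


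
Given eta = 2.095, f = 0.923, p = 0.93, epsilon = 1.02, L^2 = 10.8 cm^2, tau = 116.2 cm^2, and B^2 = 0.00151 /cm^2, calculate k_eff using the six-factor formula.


k_inf = eta*f*p*eps = 2.095*0.923*0.93*1.02 = 1.834294
P_TNL = 1/(1 + L^2*B^2) = 1/(1 + 10.8*0.00151) = 0.9839537
P_FNL = exp(-B^2*tau) = exp(-0.00151*116.2) = 0.8390693
k_eff = k_inf * P_TNL * P_FNL = 1.834294 * 0.9839537 * 0.8390693
k_eff = 1.5144

1.5144


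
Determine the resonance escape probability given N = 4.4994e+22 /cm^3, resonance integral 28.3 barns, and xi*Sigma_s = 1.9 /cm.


p = exp(-N * I * 1e-24 / (xi*Sigma_s))
p = exp(-4.4994e+22 * 28.3 * 1e-24 / 1.9)
p = 0.51162

0.51162


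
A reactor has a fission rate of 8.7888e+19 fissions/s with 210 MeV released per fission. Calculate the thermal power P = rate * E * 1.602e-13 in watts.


P = fission_rate * E_MeV * 1.602e-13
P = 8.7888e+19 * 210 * 1.602e-13
P = 2.9567e+09 W

2.9567e+09


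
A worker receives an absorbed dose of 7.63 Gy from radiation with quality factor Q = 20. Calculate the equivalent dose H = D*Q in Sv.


H = D * Q
H = 7.63 * 20
H = 152.60 Sv

152.60


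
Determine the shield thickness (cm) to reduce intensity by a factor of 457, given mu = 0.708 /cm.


x = ln(factor) / mu
x = ln(457) / 0.708
x = 8.6507 cm

8.6507


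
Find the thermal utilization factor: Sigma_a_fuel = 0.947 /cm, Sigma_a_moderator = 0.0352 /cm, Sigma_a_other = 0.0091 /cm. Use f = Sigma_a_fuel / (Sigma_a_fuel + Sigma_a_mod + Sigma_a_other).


f = Sigma_a_fuel / (Sigma_a_fuel + Sigma_a_mod + Sigma_a_other)
f = 0.947 / (0.947 + 0.0352 + 0.0091)
f = 0.95531

0.95531


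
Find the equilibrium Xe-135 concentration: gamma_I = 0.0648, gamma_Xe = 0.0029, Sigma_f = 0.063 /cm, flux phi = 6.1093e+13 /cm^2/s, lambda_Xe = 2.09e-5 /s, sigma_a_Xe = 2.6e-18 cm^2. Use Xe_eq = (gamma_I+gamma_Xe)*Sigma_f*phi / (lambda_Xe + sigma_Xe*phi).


Xe_eq = (gamma_I + gamma_Xe) * Sigma_f * phi / (lambda_Xe + sigma_Xe * phi)
Numerator = (0.0648 + 0.0029) * 0.063 * 6.1093e+13 = 2.605678e+11
Denominator = 2.09e-5 + 2.6e-18 * 6.1093e+13 = 1.797418e-04
Xe_eq = 2.605678e+11 / 1.797418e-04 = 1.4497e+15 /cm^3

1.4497e+15


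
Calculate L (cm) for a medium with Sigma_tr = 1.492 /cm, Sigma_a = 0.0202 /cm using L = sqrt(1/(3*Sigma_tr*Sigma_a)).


D = 1 / (3 * Sigma_tr) = 1 / (3 * 1.492) = 0.2234138 cm
L = sqrt(D / Sigma_a)
L = sqrt(0.2234138 / 0.0202)
L = 3.3257 cm

3.3257


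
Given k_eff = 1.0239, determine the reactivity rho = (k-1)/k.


rho = (k_eff - 1) / k_eff
rho = (1.0239 - 1) / 1.0239
rho = 0.023342

0.023342


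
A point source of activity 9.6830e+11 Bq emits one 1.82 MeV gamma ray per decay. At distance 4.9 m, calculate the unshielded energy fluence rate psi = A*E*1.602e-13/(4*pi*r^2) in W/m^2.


psi = A * E * 1.602e-13 / (4*pi*r^2)
psi = 9.6830e+11 * 1.82 * 1.602e-13 / (4*pi*4.9^2)
psi = 9.3571e-04 W/m^2

9.3571e-04


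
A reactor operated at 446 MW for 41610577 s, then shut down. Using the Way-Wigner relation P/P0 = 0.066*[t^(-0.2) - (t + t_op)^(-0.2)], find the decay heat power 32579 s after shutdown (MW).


P/P0 = 0.066 * [t^(-0.2) - (t + t_op)^(-0.2)]
P/P0 = 0.066 * [32579^(-0.2) - (32579 + 41610577)^(-0.2)]
P/P0 = 0.066 * [0.1251447 - 0.02992894] = 0.006284240
P = 446 * 0.006284240 = 2.8028 MW

2.8028


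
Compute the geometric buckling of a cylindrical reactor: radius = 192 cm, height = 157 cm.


B^2 = (2.405/R)^2 + (pi/H)^2
B^2 = (2.405/192)^2 + (pi/157)^2
B^2 = 5.5731e-04 /cm^2

5.5731e-04


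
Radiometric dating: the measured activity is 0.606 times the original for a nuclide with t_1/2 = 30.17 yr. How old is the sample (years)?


lambda = ln(2) / t_half = ln(2) / 30.17 = 0.02297472 /yr
t = -ln(A/A0) / lambda
t = -ln(0.606) / 0.02297472
t = 21.801 yr

21.801


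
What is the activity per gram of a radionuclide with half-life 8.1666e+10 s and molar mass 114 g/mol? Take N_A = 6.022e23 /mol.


lambda = ln(2) / t_half = ln(2) / 8.1666e+10 = 8.487586e-12 /s
SA = lambda * N_A / M
SA = 8.487586e-12 * 6.022e23 / 114
SA = 4.4835e+10 Bq/g

4.4835e+10


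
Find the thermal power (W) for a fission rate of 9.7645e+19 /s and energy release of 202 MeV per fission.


P = fission_rate * E_MeV * 1.602e-13
P = 9.7645e+19 * 202 * 1.602e-13
P = 3.1598e+09 W

3.1598e+09


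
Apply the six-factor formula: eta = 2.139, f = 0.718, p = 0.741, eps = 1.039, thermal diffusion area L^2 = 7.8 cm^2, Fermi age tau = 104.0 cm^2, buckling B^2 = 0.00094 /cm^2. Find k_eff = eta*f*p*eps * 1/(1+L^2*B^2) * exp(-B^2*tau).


k_inf = eta*f*p*eps = 2.139*0.718*0.741*1.039 = 1.182412
P_TNL = 1/(1 + L^2*B^2) = 1/(1 + 7.8*0.00094) = 0.9927214
P_FNL = exp(-B^2*tau) = exp(-0.00094*104.0) = 0.9068665
k_eff = k_inf * P_TNL * P_FNL = 1.182412 * 0.9927214 * 0.9068665
k_eff = 1.0645

1.0645


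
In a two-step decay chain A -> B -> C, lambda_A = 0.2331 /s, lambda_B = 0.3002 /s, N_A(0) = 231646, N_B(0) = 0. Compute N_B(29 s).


N_B(t) = lambda_A * N_A0 / (lambda_B - lambda_A) * [exp(-lambda_A*t) - exp(-lambda_B*t)]
exp(-0.2331*29) = 0.001159345; exp(-0.3002*29) = 1.656224e-04
N_B = 0.2331 * 231646 / (0.3002 - 0.2331) * (0.001159345 - 1.656224e-04)
N_B = 799.67

799.67


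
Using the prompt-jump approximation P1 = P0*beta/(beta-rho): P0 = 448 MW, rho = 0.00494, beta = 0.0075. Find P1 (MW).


P1/P0 = beta / (beta - rho)
P1/P0 = 0.0075 / (0.0075 - 0.00494) = 2.929688
P1 = 448 * 2.929688 = 1312.5 MW

1312.5


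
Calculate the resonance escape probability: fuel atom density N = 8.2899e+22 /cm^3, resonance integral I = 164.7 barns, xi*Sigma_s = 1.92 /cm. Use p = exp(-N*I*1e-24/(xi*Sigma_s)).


p = exp(-N * I * 1e-24 / (xi*Sigma_s))
p = exp(-8.2899e+22 * 164.7 * 1e-24 / 1.92)
p = 8.1593e-04

8.1593e-04


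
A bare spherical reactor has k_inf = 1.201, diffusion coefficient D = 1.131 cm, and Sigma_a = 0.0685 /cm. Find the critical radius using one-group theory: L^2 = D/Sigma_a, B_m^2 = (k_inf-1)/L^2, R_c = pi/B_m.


L^2 = D / Sigma_a = 1.131 / 0.0685 = 16.51095 cm^2
B_m^2 = (k_inf - 1) / L^2 = (1.201 - 1) / 16.51095 = 0.01217374 /cm^2
For a bare sphere: B_g = pi/R, so R_c = pi / sqrt(B_m^2)
R_c = pi / sqrt(0.01217374) = 28.473 cm

28.473


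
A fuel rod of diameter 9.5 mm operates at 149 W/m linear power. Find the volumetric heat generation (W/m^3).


r = D / 2 / 1000 = 9.5 / 2 / 1000 = 0.00475 m
q''' = q' / (pi * r^2)
q''' = 149 / (pi * 0.00475^2)
q''' = 2.1021e+06 W/m^3

2.1021e+06


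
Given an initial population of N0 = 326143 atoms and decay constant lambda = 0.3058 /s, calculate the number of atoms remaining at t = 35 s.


N = N0 * exp(-lambda * t)
N = 326143 * exp(-0.3058 * 35)
N = 7.3308

7.3308


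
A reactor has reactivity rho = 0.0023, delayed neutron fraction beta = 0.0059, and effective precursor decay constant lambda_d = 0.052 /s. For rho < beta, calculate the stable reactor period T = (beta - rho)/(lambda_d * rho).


T = (beta - rho) / (lambda_d * rho)
T = (0.0059 - 0.0023) / (0.052 * 0.0023)
T = 30.100 s

30.100


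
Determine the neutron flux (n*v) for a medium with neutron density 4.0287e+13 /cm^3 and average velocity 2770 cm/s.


phi = n * v
phi = 4.0287e+13 * 2770
phi = 1.1159e+17 /cm^2/s

1.1159e+17


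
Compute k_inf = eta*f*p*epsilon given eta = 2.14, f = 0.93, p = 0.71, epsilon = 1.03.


k_inf = eta * f * p * epsilon
k_inf = 2.14 * 0.93 * 0.71 * 1.03
k_inf = 1.4554

1.4554


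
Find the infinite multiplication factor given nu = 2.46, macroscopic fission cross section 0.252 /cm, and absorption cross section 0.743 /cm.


k_inf = nu * Sigma_f / Sigma_a
k_inf = 2.46 * 0.252 / 0.743
k_inf = 0.83435

0.83435


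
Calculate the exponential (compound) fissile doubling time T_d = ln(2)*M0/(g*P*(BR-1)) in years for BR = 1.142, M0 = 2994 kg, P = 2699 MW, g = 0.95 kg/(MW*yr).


Breeding gain G = BR - 1 = 1.142 - 1 = 0.142
Fissile production rate = g * P * G = 0.95 * 2699 * 0.142 = 364.0951 kg/yr
T_d = ln(2) * M0 / (g * P * G)
T_d = ln(2) * 2994 / 364.0951 = 5.6998 yr

5.6998


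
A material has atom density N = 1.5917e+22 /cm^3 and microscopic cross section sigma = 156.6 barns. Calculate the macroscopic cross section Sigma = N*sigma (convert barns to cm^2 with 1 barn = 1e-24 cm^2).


Sigma = N * sigma_barns * 1e-24
Sigma = 1.5917e+22 * 156.6 * 1e-24
Sigma = 2.4926 /cm

2.4926


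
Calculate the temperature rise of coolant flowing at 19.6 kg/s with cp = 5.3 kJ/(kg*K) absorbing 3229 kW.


dT = Q / (m_dot * cp)
dT = 3229 / (19.6 * 5.3)
dT = 31.084 C

31.084


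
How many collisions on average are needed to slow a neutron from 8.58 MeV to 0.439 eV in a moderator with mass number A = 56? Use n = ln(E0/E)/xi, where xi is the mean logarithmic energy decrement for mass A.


xi = 1 + (A-1)^2/(2A)*ln((A-1)/(A+1)) = 0.03529286 (for A = 56)
n = ln(E0/E) / xi
n = ln(8.58e6 / 0.439) / 0.03529286
n = ln(1.954442e+07) / 0.03529286 = 475.68

475.68


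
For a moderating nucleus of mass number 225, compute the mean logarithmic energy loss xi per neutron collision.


xi = 1 + (A-1)^2/(2A) * ln((A-1)/(A+1))
xi = 1 + (225-1)^2/(2*225) * ln((225-1)/(225 +1))
xi = 0.0088626

0.0088626


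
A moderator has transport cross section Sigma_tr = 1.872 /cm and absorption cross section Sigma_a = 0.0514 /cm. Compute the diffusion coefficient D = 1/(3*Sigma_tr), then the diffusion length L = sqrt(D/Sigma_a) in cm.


D = 1 / (3 * Sigma_tr) = 1 / (3 * 1.872) = 0.1780627 cm
L = sqrt(D / Sigma_a)
L = sqrt(0.1780627 / 0.0514)
L = 1.8613 cm

1.8613


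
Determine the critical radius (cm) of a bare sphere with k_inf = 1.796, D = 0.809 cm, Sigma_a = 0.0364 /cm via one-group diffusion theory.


L^2 = D / Sigma_a = 0.809 / 0.0364 = 22.22527 cm^2
B_m^2 = (k_inf - 1) / L^2 = (1.796 - 1) / 22.22527 = 0.03581509 /cm^2
For a bare sphere: B_g = pi/R, so R_c = pi / sqrt(B_m^2)
R_c = pi / sqrt(0.03581509) = 16.600 cm

16.600


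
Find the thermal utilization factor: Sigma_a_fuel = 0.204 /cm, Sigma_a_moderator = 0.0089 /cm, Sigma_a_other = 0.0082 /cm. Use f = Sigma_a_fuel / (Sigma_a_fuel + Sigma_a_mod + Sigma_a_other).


f = Sigma_a_fuel / (Sigma_a_fuel + Sigma_a_mod + Sigma_a_other)
f = 0.204 / (0.204 + 0.0089 + 0.0082)
f = 0.92266

0.92266


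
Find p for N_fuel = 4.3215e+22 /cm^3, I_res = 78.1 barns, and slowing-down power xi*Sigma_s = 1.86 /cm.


p = exp(-N * I * 1e-24 / (xi*Sigma_s))
p = exp(-4.3215e+22 * 78.1 * 1e-24 / 1.86)
p = 0.16291

0.16291


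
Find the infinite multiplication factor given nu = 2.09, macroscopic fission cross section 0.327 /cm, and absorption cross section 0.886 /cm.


k_inf = nu * Sigma_f / Sigma_a
k_inf = 2.09 * 0.327 / 0.886
k_inf = 0.77137

0.77137


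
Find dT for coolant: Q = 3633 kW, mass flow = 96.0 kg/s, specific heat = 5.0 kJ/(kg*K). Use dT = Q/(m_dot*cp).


dT = Q / (m_dot * cp)
dT = 3633 / (96.0 * 5.0)
dT = 7.5687 C

7.5687


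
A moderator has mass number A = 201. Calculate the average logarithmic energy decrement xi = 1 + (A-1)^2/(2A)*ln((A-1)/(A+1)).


xi = 1 + (A-1)^2/(2A) * ln((A-1)/(A+1))
xi = 1 + (201-1)^2/(2*201) * ln((201-1)/(201 +1))
xi = 0.0099173

0.0099173


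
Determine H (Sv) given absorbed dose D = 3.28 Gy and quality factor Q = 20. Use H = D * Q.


H = D * Q
H = 3.28 * 20
H = 65.600 Sv

65.600


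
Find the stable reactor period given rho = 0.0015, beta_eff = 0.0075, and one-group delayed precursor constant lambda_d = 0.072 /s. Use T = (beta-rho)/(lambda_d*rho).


T = (beta - rho) / (lambda_d * rho)
T = (0.0075 - 0.0015) / (0.072 * 0.0015)
T = 55.556 s

55.556


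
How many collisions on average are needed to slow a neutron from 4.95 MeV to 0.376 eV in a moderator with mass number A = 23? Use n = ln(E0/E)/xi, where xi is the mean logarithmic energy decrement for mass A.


xi = 1 + (A-1)^2/(2A)*ln((A-1)/(A+1)) = 0.08448899 (for A = 23)
n = ln(E0/E) / xi
n = ln(4.95e6 / 0.376) / 0.08448899
n = ln(1.316489e+07) / 0.08448899 = 194.03

194.03


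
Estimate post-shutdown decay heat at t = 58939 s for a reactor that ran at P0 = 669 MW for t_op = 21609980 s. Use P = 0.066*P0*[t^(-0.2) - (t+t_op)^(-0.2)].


P/P0 = 0.066 * [t^(-0.2) - (t + t_op)^(-0.2)]
P/P0 = 0.066 * [58939^(-0.2) - (58939 + 21609980)^(-0.2)]
P/P0 = 0.066 * [0.1111526 - 0.03410614] = 0.005085066
P = 669 * 0.005085066 = 3.4019 MW

3.4019


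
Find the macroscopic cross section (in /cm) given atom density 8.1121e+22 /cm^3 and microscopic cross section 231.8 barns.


Sigma = N * sigma_barns * 1e-24
Sigma = 8.1121e+22 * 231.8 * 1e-24
Sigma = 18.804 /cm

18.804


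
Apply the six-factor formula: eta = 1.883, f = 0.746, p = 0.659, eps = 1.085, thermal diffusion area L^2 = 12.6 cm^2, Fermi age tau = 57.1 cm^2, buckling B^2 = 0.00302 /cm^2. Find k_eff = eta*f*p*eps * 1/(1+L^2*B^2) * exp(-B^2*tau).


k_inf = eta*f*p*eps = 1.883*0.746*0.659*1.085 = 1.004394
P_TNL = 1/(1 + L^2*B^2) = 1/(1 + 12.6*0.00302) = 0.9633429
P_FNL = exp(-B^2*tau) = exp(-0.00302*57.1) = 0.8416071
k_eff = k_inf * P_TNL * P_FNL = 1.004394 * 0.9633429 * 0.8416071
k_eff = 0.81432

0.81432


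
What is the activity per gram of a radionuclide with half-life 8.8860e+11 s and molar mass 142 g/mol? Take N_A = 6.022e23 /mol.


lambda = ln(2) / t_half = ln(2) / 8.8860e+11 = 7.800441e-13 /s
SA = lambda * N_A / M
SA = 7.800441e-13 * 6.022e23 / 142
SA = 3.3080e+09 Bq/g

3.3080e+09


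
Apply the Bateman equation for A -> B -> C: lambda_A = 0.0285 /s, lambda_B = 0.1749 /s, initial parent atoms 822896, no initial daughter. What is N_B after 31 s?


N_B(t) = lambda_A * N_A0 / (lambda_B - lambda_A) * [exp(-lambda_A*t) - exp(-lambda_B*t)]
exp(-0.0285*31) = 0.4133337; exp(-0.1749*31) = 0.004418743
N_B = 0.0285 * 822896 / (0.1749 - 0.0285) * (0.4133337 - 0.004418743)
N_B = 65506

65506


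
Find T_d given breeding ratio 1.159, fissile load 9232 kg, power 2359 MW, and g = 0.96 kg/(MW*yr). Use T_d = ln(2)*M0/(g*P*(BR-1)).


Breeding gain G = BR - 1 = 1.159 - 1 = 0.159
Fissile production rate = g * P * G = 0.96 * 2359 * 0.159 = 360.07776 kg/yr
T_d = ln(2) * M0 / (g * P * G)
T_d = ln(2) * 9232 / 360.07776 = 17.772 yr

17.772


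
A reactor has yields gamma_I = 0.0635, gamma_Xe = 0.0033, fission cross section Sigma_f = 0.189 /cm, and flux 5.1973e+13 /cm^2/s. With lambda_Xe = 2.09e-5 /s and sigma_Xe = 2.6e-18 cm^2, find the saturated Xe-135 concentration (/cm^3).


Xe_eq = (gamma_I + gamma_Xe) * Sigma_f * phi / (lambda_Xe + sigma_Xe * phi)
Numerator = (0.0635 + 0.0033) * 0.189 * 5.1973e+13 = 6.561695e+11
Denominator = 2.09e-5 + 2.6e-18 * 5.1973e+13 = 1.560298e-04
Xe_eq = 6.561695e+11 / 1.560298e-04 = 4.2054e+15 /cm^3

4.2054e+15


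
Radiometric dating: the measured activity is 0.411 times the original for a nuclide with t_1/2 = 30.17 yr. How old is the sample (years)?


lambda = ln(2) / t_half = ln(2) / 30.17 = 0.02297472 /yr
t = -ln(A/A0) / lambda
t = -ln(0.411) / 0.02297472
t = 38.702 yr

38.702


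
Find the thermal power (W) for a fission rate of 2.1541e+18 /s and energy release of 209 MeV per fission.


P = fission_rate * E_MeV * 1.602e-13
P = 2.1541e+18 * 209 * 1.602e-13
P = 7.2123e+07 W

7.2123e+07


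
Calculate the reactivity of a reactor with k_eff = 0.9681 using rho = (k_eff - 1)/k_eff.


rho = (k_eff - 1) / k_eff
rho = (0.9681 - 1) / 0.9681
rho = -0.032951

-0.032951


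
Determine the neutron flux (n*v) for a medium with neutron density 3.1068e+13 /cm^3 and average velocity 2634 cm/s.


phi = n * v
phi = 3.1068e+13 * 2634
phi = 8.1833e+16 /cm^2/s

8.1833e+16


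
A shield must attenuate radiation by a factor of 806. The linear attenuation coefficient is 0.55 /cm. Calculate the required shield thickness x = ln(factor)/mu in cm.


x = ln(factor) / mu
x = ln(806) / 0.55
x = 12.167 cm

12.167


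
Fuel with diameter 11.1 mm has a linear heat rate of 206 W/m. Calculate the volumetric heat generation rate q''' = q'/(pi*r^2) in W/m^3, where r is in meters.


r = D / 2 / 1000 = 11.1 / 2 / 1000 = 0.00555 m
q''' = q' / (pi * r^2)
q''' = 206 / (pi * 0.00555^2)
q''' = 2.1288e+06 W/m^3

2.1288e+06


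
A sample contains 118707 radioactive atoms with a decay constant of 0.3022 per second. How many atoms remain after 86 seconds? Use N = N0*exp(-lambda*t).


N = N0 * exp(-lambda * t)
N = 118707 * exp(-0.3022 * 86)
N = 6.1307e-07

6.1307e-07


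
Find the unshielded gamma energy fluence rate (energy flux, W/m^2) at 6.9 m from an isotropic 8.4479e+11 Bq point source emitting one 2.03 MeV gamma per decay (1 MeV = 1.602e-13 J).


psi = A * E * 1.602e-13 / (4*pi*r^2)
psi = 8.4479e+11 * 2.03 * 1.602e-13 / (4*pi*6.9^2)
psi = 4.5920e-04 W/m^2

4.5920e-04


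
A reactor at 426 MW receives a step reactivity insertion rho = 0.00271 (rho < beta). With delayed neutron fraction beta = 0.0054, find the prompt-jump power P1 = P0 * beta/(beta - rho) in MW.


P1/P0 = beta / (beta - rho)
P1/P0 = 0.0054 / (0.0054 - 0.00271) = 2.007435
P1 = 426 * 2.007435 = 855.17 MW

855.17
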